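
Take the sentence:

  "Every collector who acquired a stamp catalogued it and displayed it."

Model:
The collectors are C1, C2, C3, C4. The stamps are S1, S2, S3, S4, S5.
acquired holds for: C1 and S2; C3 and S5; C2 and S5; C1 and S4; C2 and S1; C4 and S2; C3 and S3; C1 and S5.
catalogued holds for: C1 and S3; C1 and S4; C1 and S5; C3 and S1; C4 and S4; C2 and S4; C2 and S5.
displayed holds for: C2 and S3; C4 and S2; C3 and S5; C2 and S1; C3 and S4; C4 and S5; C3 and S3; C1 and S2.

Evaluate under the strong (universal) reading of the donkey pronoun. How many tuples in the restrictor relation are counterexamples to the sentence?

8

"it" takes "a stamp" as antecedent — a donkey pronoun bound across the clause boundary.
Strong reading: for every (c,s) with acquired(c,s), catalogued(c,s) ∧ displayed(c,s).
Restrictor pairs: (C1,S2) ✗  (C1,S4) ✗  (C1,S5) ✗  (C2,S1) ✗  (C2,S5) ✗  (C3,S3) ✗  (C3,S5) ✗  (C4,S2) ✗
Counterexamples (restrictor pairs failing the scope): 8.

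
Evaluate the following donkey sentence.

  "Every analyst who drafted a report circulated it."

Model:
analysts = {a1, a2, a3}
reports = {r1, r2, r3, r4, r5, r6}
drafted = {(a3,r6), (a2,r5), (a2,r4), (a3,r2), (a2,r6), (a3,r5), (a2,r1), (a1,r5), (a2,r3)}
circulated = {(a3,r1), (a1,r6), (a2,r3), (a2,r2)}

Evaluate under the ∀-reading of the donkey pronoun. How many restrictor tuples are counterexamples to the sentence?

8

"it" takes "a report" as antecedent — a donkey pronoun bound across the clause boundary.
Strong reading: for every (a,r) with drafted(a,r), circulated(a,r).
Restrictor pairs: (a1,r5) ✗  (a2,r1) ✗  (a2,r3) ✓  (a2,r4) ✗  (a2,r5) ✗  (a2,r6) ✗  (a3,r2) ✗  (a3,r5) ✗  (a3,r6) ✗
Counterexamples (restrictor pairs failing the scope): 8.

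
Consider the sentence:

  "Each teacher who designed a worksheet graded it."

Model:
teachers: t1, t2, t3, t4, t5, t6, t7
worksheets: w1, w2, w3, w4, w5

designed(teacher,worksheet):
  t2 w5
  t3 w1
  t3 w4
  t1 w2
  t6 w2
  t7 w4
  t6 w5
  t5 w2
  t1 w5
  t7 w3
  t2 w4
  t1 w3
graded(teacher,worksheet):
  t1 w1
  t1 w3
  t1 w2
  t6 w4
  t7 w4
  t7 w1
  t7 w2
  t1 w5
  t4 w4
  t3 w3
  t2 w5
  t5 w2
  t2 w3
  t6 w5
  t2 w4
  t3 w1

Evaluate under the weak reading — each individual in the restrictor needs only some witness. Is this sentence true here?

True

"it" takes "a worksheet" as antecedent — a donkey pronoun bound across the clause boundary.
Weak reading: every teacher t with some designed-worksheet has at least one designed-worksheet w such that graded(t,w).
Per teacher: t1:✓  t2:✓  t3:✓  t5:✓  t6:✓  t7:✓
Every teacher in the restrictor has a witness.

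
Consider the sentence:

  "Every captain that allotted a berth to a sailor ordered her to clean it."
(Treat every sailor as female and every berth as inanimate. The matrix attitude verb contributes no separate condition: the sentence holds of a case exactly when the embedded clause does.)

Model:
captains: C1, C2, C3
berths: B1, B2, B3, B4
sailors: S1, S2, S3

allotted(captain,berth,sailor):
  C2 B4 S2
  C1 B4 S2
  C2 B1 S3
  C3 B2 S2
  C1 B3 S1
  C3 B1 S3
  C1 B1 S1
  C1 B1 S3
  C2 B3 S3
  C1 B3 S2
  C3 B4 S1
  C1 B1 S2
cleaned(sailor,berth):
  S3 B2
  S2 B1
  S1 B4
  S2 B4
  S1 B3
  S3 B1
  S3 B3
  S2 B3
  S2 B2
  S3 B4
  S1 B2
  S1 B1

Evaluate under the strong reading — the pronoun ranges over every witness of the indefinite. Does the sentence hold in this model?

True

"her" takes "a sailor" as antecedent and "it" takes "a berth"; both are donkey pronouns co-varying with the restrictor.
Strong reading: for every (c,b,s) with allotted(c,b,s), cleaned(s,b).
Restrictor triples: (C1,B1,S1)→cleaned(S1,B1) ✓  (C1,B1,S2)→cleaned(S2,B1) ✓  (C1,B1,S3)→cleaned(S3,B1) ✓  (C1,B3,S1)→cleaned(S1,B3) ✓  (C1,B3,S2)→cleaned(S2,B3) ✓  (C1,B4,S2)→cleaned(S2,B4) ✓  (C2,B1,S3)→cleaned(S3,B1) ✓  (C2,B3,S3)→cleaned(S3,B3) ✓  (C2,B4,S2)→cleaned(S2,B4) ✓  (C3,B1,S3)→cleaned(S3,B1) ✓  (C3,B2,S2)→cleaned(S2,B2) ✓  (C3,B4,S1)→cleaned(S1,B4) ✓
Every restrictor triple satisfies the scope.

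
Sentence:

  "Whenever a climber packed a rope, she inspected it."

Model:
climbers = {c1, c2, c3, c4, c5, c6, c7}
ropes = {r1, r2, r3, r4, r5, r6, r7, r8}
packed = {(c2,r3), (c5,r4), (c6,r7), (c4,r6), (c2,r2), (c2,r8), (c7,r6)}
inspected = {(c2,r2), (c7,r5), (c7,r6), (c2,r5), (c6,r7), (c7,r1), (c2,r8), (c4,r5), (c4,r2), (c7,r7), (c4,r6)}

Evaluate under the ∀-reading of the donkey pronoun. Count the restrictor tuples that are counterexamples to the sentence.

"it" takes "a rope" as antecedent — a donkey pronoun bound across the clause boundary.
Strong reading: for every (c,r) with packed(c,r), inspected(c,r).
Restrictor pairs: (c2,r2) ✓  (c2,r3) ✗  (c2,r8) ✓  (c4,r6) ✓  (c5,r4) ✗  (c6,r7) ✓  (c7,r6) ✓
Counterexamples (restrictor pairs failing the scope): 2.

2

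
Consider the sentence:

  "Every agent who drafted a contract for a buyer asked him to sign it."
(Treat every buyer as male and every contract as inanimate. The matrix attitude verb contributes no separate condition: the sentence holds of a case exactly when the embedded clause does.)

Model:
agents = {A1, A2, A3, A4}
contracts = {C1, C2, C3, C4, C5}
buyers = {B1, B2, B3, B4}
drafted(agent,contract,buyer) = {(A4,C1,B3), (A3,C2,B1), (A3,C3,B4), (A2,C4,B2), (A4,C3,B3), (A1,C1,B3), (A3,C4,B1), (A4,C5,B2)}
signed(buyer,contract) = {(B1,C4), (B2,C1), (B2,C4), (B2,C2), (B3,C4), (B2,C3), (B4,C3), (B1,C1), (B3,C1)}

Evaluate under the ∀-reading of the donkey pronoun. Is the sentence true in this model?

False

"him" takes "a buyer" as antecedent and "it" takes "a contract"; both are donkey pronouns co-varying with the restrictor.
Strong reading: for every (a,c,b) with drafted(a,c,b), signed(b,c).
Restrictor triples: (A1,C1,B3)→signed(B3,C1) ✓  (A2,C4,B2)→signed(B2,C4) ✓  (A3,C2,B1)→signed(B1,C2) ✗  (A3,C3,B4)→signed(B4,C3) ✓  (A3,C4,B1)→signed(B1,C4) ✓  (A4,C1,B3)→signed(B3,C1) ✓  (A4,C3,B3)→signed(B3,C3) ✗  (A4,C5,B2)→signed(B2,C5) ✗
Counterexample: (A3,C2,B1) — signed(B1,C2) does not hold.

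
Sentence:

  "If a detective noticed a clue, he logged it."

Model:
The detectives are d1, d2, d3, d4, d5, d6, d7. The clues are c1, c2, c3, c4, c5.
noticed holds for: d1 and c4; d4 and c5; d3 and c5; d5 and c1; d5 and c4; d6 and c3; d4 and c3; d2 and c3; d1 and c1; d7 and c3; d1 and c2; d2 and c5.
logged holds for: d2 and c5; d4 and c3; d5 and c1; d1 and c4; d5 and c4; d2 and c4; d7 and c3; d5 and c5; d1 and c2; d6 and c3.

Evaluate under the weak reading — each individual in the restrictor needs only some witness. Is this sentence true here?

False

"it" takes "a clue" as antecedent — a donkey pronoun bound across the clause boundary.
Weak reading: every detective d with some noticed-clue has at least one noticed-clue c such that logged(d,c).
Per detective: d1:✓  d2:✓  d3:✗  d4:✓  d5:✓  d6:✓  d7:✓
d3 has no witness among its noticed-clues.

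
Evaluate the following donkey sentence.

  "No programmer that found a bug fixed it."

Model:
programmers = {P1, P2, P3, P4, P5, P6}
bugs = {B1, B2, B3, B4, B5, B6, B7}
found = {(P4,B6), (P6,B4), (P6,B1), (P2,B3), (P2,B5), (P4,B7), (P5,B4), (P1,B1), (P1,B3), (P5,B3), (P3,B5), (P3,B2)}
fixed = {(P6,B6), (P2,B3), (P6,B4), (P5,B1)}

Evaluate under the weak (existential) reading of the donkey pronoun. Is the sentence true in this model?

"it" takes "a bug" as antecedent — a donkey pronoun bound across the clause boundary.
Truth condition: for no (p,b) with found(p,b) does fixed(p,b) hold.
Restrictor pairs — does the scope hold? (P1,B1):fails  (P1,B3):fails  (P2,B3):holds  (P2,B5):fails  (P3,B2):fails  (P3,B5):fails  (P4,B6):fails  (P4,B7):fails  (P5,B3):fails  (P5,B4):fails  (P6,B1):fails  (P6,B4):holds
Scope holds for 2 pair(s), so the sentence is false.

False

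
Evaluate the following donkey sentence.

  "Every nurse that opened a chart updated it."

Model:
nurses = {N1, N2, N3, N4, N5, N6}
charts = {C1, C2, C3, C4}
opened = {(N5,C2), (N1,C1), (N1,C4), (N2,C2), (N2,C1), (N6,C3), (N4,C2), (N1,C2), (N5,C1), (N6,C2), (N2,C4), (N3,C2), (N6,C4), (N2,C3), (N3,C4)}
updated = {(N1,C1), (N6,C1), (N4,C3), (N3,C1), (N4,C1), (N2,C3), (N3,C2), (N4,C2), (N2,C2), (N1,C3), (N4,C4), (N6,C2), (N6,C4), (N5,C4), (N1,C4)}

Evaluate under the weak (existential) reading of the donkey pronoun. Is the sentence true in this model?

False

"it" takes "a chart" as antecedent — a donkey pronoun bound across the clause boundary.
Weak reading: every nurse n with some opened-chart has at least one opened-chart c such that updated(n,c).
Per nurse: N1:✓  N2:✓  N3:✓  N4:✓  N5:✗  N6:✓
N5 has no witness among its opened-charts.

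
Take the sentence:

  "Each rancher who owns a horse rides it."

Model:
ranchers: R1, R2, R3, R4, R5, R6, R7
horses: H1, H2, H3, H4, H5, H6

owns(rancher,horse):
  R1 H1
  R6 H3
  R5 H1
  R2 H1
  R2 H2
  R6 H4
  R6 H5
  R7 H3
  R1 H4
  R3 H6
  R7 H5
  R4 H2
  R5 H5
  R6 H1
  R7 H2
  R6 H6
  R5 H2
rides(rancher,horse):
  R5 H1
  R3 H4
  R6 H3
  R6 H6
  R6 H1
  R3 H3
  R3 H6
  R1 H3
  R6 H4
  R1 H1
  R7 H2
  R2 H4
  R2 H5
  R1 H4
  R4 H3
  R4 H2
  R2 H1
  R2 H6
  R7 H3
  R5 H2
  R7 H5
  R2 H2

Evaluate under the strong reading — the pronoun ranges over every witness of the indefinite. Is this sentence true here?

"it" takes "a horse" as antecedent — a donkey pronoun bound across the clause boundary.
Strong reading: for every (r,h) with owns(r,h), rides(r,h).
Restrictor pairs: (R1,H1) ✓  (R1,H4) ✓  (R2,H1) ✓  (R2,H2) ✓  (R3,H6) ✓  (R4,H2) ✓  (R5,H1) ✓  (R5,H2) ✓  (R5,H5) ✗  (R6,H1) ✓  (R6,H3) ✓  (R6,H4) ✓  (R6,H5) ✗  (R6,H6) ✓  (R7,H2) ✓  (R7,H3) ✓  (R7,H5) ✓
Counterexample: (R5,H5) is in owns but fails the scope.

False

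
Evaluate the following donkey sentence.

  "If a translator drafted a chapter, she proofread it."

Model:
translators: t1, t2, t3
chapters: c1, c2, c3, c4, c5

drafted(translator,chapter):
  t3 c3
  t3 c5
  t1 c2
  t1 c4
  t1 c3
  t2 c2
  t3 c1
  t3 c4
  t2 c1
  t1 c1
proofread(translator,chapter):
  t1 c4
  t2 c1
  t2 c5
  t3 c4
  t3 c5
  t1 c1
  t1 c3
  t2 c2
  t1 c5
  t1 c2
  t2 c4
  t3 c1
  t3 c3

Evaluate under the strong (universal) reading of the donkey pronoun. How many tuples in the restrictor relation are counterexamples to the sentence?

"it" takes "a chapter" as antecedent — a donkey pronoun bound across the clause boundary.
Strong reading: for every (t,c) with drafted(t,c), proofread(t,c).
Restrictor pairs: (t1,c1) ✓  (t1,c2) ✓  (t1,c3) ✓  (t1,c4) ✓  (t2,c1) ✓  (t2,c2) ✓  (t3,c1) ✓  (t3,c3) ✓  (t3,c4) ✓  (t3,c5) ✓
Counterexamples (restrictor pairs failing the scope): 0.

0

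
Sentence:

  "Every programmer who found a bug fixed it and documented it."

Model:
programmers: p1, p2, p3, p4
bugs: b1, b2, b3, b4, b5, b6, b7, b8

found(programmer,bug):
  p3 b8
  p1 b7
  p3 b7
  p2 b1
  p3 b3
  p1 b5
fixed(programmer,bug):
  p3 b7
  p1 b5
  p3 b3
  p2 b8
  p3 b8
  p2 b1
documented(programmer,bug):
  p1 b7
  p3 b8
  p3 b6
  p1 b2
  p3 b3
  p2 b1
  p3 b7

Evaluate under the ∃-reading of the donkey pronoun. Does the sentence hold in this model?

False

"it" takes "a bug" as antecedent — a donkey pronoun bound across the clause boundary.
Weak reading: every programmer p with some found-bug has at least one found-bug b such that fixed(p,b) ∧ documented(p,b).
Per programmer: p1:✗  p2:✓  p3:✓
p1 has no witness among its found-bugs.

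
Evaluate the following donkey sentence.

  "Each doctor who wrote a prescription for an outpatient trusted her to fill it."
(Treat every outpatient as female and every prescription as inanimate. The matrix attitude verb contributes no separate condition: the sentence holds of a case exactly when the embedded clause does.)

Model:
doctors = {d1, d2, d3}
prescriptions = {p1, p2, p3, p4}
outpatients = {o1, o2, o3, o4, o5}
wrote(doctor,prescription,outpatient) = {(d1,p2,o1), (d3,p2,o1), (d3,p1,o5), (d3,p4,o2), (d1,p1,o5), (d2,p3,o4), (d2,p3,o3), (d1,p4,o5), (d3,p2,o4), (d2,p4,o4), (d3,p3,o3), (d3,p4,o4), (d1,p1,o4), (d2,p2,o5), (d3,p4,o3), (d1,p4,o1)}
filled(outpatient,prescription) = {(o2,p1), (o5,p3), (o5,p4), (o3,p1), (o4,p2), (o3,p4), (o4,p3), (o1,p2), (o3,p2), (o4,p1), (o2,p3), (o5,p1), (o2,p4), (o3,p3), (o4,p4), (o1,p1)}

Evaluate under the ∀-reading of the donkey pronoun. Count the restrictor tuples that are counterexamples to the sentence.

2

"her" takes "an outpatient" as antecedent and "it" takes "a prescription"; both are donkey pronouns co-varying with the restrictor.
Strong reading: for every (d,p,o) with wrote(d,p,o), filled(o,p).
Restrictor triples: (d1,p1,o4)→filled(o4,p1) ✓  (d1,p1,o5)→filled(o5,p1) ✓  (d1,p2,o1)→filled(o1,p2) ✓  (d1,p4,o1)→filled(o1,p4) ✗  (d1,p4,o5)→filled(o5,p4) ✓  (d2,p2,o5)→filled(o5,p2) ✗  (d2,p3,o3)→filled(o3,p3) ✓  (d2,p3,o4)→filled(o4,p3) ✓  (d2,p4,o4)→filled(o4,p4) ✓  (d3,p1,o5)→filled(o5,p1) ✓  (d3,p2,o1)→filled(o1,p2) ✓  (d3,p2,o4)→filled(o4,p2) ✓  (d3,p3,o3)→filled(o3,p3) ✓  (d3,p4,o2)→filled(o2,p4) ✓  (d3,p4,o3)→filled(o3,p4) ✓  (d3,p4,o4)→filled(o4,p4) ✓
Counterexamples (restrictor triples failing the scope): 2.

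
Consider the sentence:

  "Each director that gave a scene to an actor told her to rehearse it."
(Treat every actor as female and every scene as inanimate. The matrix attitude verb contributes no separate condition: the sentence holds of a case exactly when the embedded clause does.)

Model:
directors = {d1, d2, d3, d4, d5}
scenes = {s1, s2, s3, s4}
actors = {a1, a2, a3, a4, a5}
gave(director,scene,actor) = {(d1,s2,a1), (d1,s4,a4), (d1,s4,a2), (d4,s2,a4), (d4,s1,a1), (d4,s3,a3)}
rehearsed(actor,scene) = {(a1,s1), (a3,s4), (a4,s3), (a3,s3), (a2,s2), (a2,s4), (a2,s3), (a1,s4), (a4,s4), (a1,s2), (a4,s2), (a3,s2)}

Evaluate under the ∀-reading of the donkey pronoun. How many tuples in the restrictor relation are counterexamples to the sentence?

"her" takes "an actor" as antecedent and "it" takes "a scene"; both are donkey pronouns co-varying with the restrictor.
Strong reading: for every (d,s,a) with gave(d,s,a), rehearsed(a,s).
Restrictor triples: (d1,s2,a1)→rehearsed(a1,s2) ✓  (d1,s4,a2)→rehearsed(a2,s4) ✓  (d1,s4,a4)→rehearsed(a4,s4) ✓  (d4,s1,a1)→rehearsed(a1,s1) ✓  (d4,s2,a4)→rehearsed(a4,s2) ✓  (d4,s3,a3)→rehearsed(a3,s3) ✓
Counterexamples (restrictor triples failing the scope): 0.

0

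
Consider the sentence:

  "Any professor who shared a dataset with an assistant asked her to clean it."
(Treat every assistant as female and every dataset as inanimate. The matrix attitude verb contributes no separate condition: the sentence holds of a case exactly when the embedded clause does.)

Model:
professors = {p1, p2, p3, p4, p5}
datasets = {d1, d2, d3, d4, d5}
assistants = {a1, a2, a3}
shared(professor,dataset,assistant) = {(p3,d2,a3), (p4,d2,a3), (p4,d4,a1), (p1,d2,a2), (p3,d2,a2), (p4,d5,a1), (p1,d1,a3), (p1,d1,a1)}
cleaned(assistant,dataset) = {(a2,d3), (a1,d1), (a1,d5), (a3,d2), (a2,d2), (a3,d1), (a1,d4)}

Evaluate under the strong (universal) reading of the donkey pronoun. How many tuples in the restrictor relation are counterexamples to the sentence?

"her" takes "an assistant" as antecedent and "it" takes "a dataset"; both are donkey pronouns co-varying with the restrictor.
Strong reading: for every (p,d,a) with shared(p,d,a), cleaned(a,d).
Restrictor triples: (p1,d1,a1)→cleaned(a1,d1) ✓  (p1,d1,a3)→cleaned(a3,d1) ✓  (p1,d2,a2)→cleaned(a2,d2) ✓  (p3,d2,a2)→cleaned(a2,d2) ✓  (p3,d2,a3)→cleaned(a3,d2) ✓  (p4,d2,a3)→cleaned(a3,d2) ✓  (p4,d4,a1)→cleaned(a1,d4) ✓  (p4,d5,a1)→cleaned(a1,d5) ✓
Counterexamples (restrictor triples failing the scope): 0.

0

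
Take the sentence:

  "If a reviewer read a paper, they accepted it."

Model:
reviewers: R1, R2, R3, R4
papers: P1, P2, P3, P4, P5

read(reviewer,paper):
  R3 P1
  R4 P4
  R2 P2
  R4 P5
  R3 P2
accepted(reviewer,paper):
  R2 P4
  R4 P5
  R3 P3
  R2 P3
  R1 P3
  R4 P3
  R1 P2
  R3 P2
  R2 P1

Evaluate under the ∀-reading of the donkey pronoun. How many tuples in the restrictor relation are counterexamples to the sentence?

"it" takes "a paper" as antecedent — a donkey pronoun bound across the clause boundary.
Strong reading: for every (r,p) with read(r,p), accepted(r,p).
Restrictor pairs: (R2,P2) ✗  (R3,P1) ✗  (R3,P2) ✓  (R4,P4) ✗  (R4,P5) ✓
Counterexamples (restrictor pairs failing the scope): 3.

3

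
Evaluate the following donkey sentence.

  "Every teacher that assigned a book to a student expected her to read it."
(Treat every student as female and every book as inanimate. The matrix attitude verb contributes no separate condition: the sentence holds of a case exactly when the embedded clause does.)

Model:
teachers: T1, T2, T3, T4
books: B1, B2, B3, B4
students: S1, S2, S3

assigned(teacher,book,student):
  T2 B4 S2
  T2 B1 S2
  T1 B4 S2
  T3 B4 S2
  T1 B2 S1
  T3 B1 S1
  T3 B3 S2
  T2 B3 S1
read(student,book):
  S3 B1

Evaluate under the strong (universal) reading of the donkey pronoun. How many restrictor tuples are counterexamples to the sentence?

8

"her" takes "a student" as antecedent and "it" takes "a book"; both are donkey pronouns co-varying with the restrictor.
Strong reading: for every (t,b,s) with assigned(t,b,s), read(s,b).
Restrictor triples: (T1,B2,S1)→read(S1,B2) ✗  (T1,B4,S2)→read(S2,B4) ✗  (T2,B1,S2)→read(S2,B1) ✗  (T2,B3,S1)→read(S1,B3) ✗  (T2,B4,S2)→read(S2,B4) ✗  (T3,B1,S1)→read(S1,B1) ✗  (T3,B3,S2)→read(S2,B3) ✗  (T3,B4,S2)→read(S2,B4) ✗
Counterexamples (restrictor triples failing the scope): 8.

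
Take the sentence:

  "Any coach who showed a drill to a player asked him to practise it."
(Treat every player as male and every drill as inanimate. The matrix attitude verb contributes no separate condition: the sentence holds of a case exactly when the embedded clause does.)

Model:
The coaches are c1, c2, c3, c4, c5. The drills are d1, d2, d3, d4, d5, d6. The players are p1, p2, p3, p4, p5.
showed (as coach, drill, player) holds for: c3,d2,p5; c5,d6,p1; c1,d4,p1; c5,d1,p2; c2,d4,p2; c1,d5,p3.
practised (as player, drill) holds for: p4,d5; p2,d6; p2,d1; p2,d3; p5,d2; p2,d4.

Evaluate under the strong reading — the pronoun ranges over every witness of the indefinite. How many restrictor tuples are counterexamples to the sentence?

"him" takes "a player" as antecedent and "it" takes "a drill"; both are donkey pronouns co-varying with the restrictor.
Strong reading: for every (c,d,p) with showed(c,d,p), practised(p,d).
Restrictor triples: (c1,d4,p1)→practised(p1,d4) ✗  (c1,d5,p3)→practised(p3,d5) ✗  (c2,d4,p2)→practised(p2,d4) ✓  (c3,d2,p5)→practised(p5,d2) ✓  (c5,d1,p2)→practised(p2,d1) ✓  (c5,d6,p1)→practised(p1,d6) ✗
Counterexamples (restrictor triples failing the scope): 3.

3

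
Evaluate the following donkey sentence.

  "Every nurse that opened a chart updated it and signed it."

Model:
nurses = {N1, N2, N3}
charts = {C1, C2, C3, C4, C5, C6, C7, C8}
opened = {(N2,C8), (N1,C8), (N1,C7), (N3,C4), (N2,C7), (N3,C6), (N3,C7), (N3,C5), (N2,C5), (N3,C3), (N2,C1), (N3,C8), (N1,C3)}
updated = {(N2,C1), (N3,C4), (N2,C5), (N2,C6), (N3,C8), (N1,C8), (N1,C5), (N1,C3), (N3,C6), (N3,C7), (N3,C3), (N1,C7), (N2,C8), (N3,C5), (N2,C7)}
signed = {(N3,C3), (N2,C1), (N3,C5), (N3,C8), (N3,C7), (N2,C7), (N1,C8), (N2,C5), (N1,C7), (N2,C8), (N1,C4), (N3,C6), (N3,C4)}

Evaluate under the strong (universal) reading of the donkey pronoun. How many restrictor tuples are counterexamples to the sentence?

"it" takes "a chart" as antecedent — a donkey pronoun bound across the clause boundary.
Strong reading: for every (n,c) with opened(n,c), updated(n,c) ∧ signed(n,c).
Restrictor pairs: (N1,C3) ✗  (N1,C7) ✓  (N1,C8) ✓  (N2,C1) ✓  (N2,C5) ✓  (N2,C7) ✓  (N2,C8) ✓  (N3,C3) ✓  (N3,C4) ✓  (N3,C5) ✓  (N3,C6) ✓  (N3,C7) ✓  (N3,C8) ✓
Counterexamples (restrictor pairs failing the scope): 1.

1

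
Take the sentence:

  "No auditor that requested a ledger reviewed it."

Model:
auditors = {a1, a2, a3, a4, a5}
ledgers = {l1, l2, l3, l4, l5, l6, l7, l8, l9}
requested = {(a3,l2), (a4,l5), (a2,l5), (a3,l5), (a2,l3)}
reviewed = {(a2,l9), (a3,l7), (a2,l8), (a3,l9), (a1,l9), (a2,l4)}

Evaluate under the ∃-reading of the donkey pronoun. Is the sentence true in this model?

"it" takes "a ledger" as antecedent — a donkey pronoun bound across the clause boundary.
Truth condition: for no (a,l) with requested(a,l) does reviewed(a,l) hold.
Restrictor pairs — does the scope hold? (a2,l3):fails  (a2,l5):fails  (a3,l2):fails  (a3,l5):fails  (a4,l5):fails
Scope holds for no restrictor pair, so the sentence is true.

True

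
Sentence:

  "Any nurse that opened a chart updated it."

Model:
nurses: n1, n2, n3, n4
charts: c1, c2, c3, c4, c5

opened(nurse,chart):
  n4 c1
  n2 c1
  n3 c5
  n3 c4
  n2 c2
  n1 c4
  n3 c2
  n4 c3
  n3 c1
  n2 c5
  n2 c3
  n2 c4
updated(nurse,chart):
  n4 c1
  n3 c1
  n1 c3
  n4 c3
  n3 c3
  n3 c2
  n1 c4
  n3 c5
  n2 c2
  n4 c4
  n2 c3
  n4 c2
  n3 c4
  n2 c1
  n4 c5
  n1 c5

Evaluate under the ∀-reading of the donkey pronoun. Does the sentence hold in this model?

False

"it" takes "a chart" as antecedent — a donkey pronoun bound across the clause boundary.
Strong reading: for every (n,c) with opened(n,c), updated(n,c).
Restrictor pairs: (n1,c4) ✓  (n2,c1) ✓  (n2,c2) ✓  (n2,c3) ✓  (n2,c4) ✗  (n2,c5) ✗  (n3,c1) ✓  (n3,c2) ✓  (n3,c4) ✓  (n3,c5) ✓  (n4,c1) ✓  (n4,c3) ✓
Counterexample: (n2,c4) is in opened but fails the scope.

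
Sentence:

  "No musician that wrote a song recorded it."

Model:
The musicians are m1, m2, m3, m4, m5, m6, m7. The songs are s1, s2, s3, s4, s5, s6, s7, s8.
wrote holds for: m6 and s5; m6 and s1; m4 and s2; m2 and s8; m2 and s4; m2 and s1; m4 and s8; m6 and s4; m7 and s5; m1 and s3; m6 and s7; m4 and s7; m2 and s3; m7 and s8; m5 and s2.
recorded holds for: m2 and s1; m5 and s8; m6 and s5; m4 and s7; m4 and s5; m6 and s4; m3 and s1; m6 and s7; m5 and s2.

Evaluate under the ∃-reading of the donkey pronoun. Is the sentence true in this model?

"it" takes "a song" as antecedent — a donkey pronoun bound across the clause boundary.
Truth condition: for no (m,s) with wrote(m,s) does recorded(m,s) hold.
Restrictor pairs — does the scope hold? (m1,s3):fails  (m2,s1):holds  (m2,s3):fails  (m2,s4):fails  (m2,s8):fails  (m4,s2):fails  (m4,s7):holds  (m4,s8):fails  (m5,s2):holds  (m6,s1):fails  (m6,s4):holds  (m6,s5):holds  (m6,s7):holds  (m7,s5):fails  (m7,s8):fails
Scope holds for 6 pair(s), so the sentence is false.

False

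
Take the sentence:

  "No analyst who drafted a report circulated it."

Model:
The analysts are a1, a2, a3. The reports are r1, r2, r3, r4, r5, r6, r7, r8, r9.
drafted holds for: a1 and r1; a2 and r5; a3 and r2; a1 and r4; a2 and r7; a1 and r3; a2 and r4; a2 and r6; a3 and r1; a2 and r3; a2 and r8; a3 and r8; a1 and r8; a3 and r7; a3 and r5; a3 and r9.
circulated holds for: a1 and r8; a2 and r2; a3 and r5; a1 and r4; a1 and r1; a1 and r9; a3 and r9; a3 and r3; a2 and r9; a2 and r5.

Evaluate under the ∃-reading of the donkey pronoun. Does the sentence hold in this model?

"it" takes "a report" as antecedent — a donkey pronoun bound across the clause boundary.
Truth condition: for no (a,r) with drafted(a,r) does circulated(a,r) hold.
Restrictor pairs — does the scope hold? (a1,r1):holds  (a1,r3):fails  (a1,r4):holds  (a1,r8):holds  (a2,r3):fails  (a2,r4):fails  (a2,r5):holds  (a2,r6):fails  (a2,r7):fails  (a2,r8):fails  (a3,r1):fails  (a3,r2):fails  (a3,r5):holds  (a3,r7):fails  (a3,r8):fails  (a3,r9):holds
Scope holds for 6 pair(s), so the sentence is false.

False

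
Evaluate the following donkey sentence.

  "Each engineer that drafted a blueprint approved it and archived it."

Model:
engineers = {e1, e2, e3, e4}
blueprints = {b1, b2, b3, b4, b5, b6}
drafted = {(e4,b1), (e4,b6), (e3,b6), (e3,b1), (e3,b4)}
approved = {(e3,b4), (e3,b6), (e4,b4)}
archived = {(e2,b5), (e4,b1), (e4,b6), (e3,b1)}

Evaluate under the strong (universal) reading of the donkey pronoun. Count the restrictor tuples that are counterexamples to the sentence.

5

"it" takes "a blueprint" as antecedent — a donkey pronoun bound across the clause boundary.
Strong reading: for every (e,b) with drafted(e,b), approved(e,b) ∧ archived(e,b).
Restrictor pairs: (e3,b1) ✗  (e3,b4) ✗  (e3,b6) ✗  (e4,b1) ✗  (e4,b6) ✗
Counterexamples (restrictor pairs failing the scope): 5.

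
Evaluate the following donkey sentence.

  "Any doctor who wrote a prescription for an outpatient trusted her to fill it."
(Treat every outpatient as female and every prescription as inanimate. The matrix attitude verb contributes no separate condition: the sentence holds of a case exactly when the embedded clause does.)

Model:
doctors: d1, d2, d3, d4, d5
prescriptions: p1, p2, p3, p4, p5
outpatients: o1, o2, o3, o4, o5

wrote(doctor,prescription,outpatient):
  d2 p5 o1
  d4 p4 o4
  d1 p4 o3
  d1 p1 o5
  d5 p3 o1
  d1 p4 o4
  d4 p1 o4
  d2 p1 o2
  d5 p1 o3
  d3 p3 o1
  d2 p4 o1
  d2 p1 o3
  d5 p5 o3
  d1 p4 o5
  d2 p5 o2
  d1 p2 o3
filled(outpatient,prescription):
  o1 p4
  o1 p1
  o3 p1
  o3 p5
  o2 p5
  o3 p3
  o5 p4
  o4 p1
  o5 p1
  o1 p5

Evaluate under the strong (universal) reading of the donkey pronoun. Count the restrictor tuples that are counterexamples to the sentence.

7

"her" takes "an outpatient" as antecedent and "it" takes "a prescription"; both are donkey pronouns co-varying with the restrictor.
Strong reading: for every (d,p,o) with wrote(d,p,o), filled(o,p).
Restrictor triples: (d1,p1,o5)→filled(o5,p1) ✓  (d1,p2,o3)→filled(o3,p2) ✗  (d1,p4,o3)→filled(o3,p4) ✗  (d1,p4,o4)→filled(o4,p4) ✗  (d1,p4,o5)→filled(o5,p4) ✓  (d2,p1,o2)→filled(o2,p1) ✗  (d2,p1,o3)→filled(o3,p1) ✓  (d2,p4,o1)→filled(o1,p4) ✓  (d2,p5,o1)→filled(o1,p5) ✓  (d2,p5,o2)→filled(o2,p5) ✓  (d3,p3,o1)→filled(o1,p3) ✗  (d4,p1,o4)→filled(o4,p1) ✓  (d4,p4,o4)→filled(o4,p4) ✗  (d5,p1,o3)→filled(o3,p1) ✓  (d5,p3,o1)→filled(o1,p3) ✗  (d5,p5,o3)→filled(o3,p5) ✓
Counterexamples (restrictor triples failing the scope): 7.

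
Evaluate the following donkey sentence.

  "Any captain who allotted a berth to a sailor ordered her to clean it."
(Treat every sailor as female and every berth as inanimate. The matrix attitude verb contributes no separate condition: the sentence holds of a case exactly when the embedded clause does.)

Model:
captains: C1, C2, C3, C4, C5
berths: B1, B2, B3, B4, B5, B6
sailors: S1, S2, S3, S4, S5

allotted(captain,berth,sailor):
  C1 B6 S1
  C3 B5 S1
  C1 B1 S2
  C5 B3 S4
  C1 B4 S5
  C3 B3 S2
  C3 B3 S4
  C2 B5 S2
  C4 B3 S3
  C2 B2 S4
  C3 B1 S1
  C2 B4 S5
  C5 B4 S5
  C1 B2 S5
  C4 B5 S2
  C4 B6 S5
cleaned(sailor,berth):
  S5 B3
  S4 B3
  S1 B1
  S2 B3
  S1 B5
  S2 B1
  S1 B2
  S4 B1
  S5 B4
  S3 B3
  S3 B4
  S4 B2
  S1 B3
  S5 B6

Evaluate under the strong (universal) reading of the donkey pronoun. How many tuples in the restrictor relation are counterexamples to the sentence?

4

"her" takes "a sailor" as antecedent and "it" takes "a berth"; both are donkey pronouns co-varying with the restrictor.
Strong reading: for every (c,b,s) with allotted(c,b,s), cleaned(s,b).
Restrictor triples: (C1,B1,S2)→cleaned(S2,B1) ✓  (C1,B2,S5)→cleaned(S5,B2) ✗  (C1,B4,S5)→cleaned(S5,B4) ✓  (C1,B6,S1)→cleaned(S1,B6) ✗  (C2,B2,S4)→cleaned(S4,B2) ✓  (C2,B4,S5)→cleaned(S5,B4) ✓  (C2,B5,S2)→cleaned(S2,B5) ✗  (C3,B1,S1)→cleaned(S1,B1) ✓  (C3,B3,S2)→cleaned(S2,B3) ✓  (C3,B3,S4)→cleaned(S4,B3) ✓  (C3,B5,S1)→cleaned(S1,B5) ✓  (C4,B3,S3)→cleaned(S3,B3) ✓  (C4,B5,S2)→cleaned(S2,B5) ✗  (C4,B6,S5)→cleaned(S5,B6) ✓  (C5,B3,S4)→cleaned(S4,B3) ✓  (C5,B4,S5)→cleaned(S5,B4) ✓
Counterexamples (restrictor triples failing the scope): 4.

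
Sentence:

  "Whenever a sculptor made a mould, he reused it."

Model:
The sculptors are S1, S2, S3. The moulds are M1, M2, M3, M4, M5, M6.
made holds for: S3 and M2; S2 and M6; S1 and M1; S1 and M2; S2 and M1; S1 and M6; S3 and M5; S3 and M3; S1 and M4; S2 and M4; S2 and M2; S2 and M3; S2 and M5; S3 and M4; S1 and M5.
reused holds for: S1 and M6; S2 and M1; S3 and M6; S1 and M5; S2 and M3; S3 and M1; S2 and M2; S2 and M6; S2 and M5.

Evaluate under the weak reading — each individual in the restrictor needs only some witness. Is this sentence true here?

"it" takes "a mould" as antecedent — a donkey pronoun bound across the clause boundary.
Weak reading: every sculptor s with some made-mould has at least one made-mould m such that reused(s,m).
Per sculptor: S1:✓  S2:✓  S3:✗
S3 has no witness among its made-moulds.

False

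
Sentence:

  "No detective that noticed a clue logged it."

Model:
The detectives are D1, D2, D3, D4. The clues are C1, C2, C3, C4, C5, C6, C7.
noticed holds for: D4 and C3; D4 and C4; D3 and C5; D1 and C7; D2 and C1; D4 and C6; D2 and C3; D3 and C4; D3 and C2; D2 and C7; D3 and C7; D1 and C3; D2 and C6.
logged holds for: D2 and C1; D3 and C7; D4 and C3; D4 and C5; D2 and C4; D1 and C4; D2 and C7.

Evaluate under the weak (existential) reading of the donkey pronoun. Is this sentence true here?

"it" takes "a clue" as antecedent — a donkey pronoun bound across the clause boundary.
Truth condition: for no (d,c) with noticed(d,c) does logged(d,c) hold.
Restrictor pairs — does the scope hold? (D1,C3):fails  (D1,C7):fails  (D2,C1):holds  (D2,C3):fails  (D2,C6):fails  (D2,C7):holds  (D3,C2):fails  (D3,C4):fails  (D3,C5):fails  (D3,C7):holds  (D4,C3):holds  (D4,C4):fails  (D4,C6):fails
Scope holds for 4 pair(s), so the sentence is false.

False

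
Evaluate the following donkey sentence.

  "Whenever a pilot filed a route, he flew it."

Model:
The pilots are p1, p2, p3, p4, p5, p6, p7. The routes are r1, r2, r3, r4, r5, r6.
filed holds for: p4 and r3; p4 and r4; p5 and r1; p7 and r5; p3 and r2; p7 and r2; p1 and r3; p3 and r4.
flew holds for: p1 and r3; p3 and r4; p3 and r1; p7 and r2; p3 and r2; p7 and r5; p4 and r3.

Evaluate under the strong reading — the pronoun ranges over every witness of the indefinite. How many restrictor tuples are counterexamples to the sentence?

"it" takes "a route" as antecedent — a donkey pronoun bound across the clause boundary.
Strong reading: for every (p,r) with filed(p,r), flew(p,r).
Restrictor pairs: (p1,r3) ✓  (p3,r2) ✓  (p3,r4) ✓  (p4,r3) ✓  (p4,r4) ✗  (p5,r1) ✗  (p7,r2) ✓  (p7,r5) ✓
Counterexamples (restrictor pairs failing the scope): 2.

2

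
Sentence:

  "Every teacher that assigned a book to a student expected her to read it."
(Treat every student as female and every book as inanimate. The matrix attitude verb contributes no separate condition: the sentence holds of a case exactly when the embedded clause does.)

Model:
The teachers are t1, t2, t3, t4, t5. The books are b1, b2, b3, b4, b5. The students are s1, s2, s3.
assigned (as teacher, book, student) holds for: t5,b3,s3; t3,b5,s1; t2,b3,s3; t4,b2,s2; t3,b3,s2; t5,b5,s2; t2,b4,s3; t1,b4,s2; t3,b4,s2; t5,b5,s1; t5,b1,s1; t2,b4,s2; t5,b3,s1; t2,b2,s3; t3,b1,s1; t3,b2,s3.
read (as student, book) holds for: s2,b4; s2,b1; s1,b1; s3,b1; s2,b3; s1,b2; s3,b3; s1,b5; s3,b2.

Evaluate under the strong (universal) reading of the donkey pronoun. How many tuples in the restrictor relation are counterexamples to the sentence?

4

"her" takes "a student" as antecedent and "it" takes "a book"; both are donkey pronouns co-varying with the restrictor.
Strong reading: for every (t,b,s) with assigned(t,b,s), read(s,b).
Restrictor triples: (t1,b4,s2)→read(s2,b4) ✓  (t2,b2,s3)→read(s3,b2) ✓  (t2,b3,s3)→read(s3,b3) ✓  (t2,b4,s2)→read(s2,b4) ✓  (t2,b4,s3)→read(s3,b4) ✗  (t3,b1,s1)→read(s1,b1) ✓  (t3,b2,s3)→read(s3,b2) ✓  (t3,b3,s2)→read(s2,b3) ✓  (t3,b4,s2)→read(s2,b4) ✓  (t3,b5,s1)→read(s1,b5) ✓  (t4,b2,s2)→read(s2,b2) ✗  (t5,b1,s1)→read(s1,b1) ✓  (t5,b3,s1)→read(s1,b3) ✗  (t5,b3,s3)→read(s3,b3) ✓  (t5,b5,s1)→read(s1,b5) ✓  (t5,b5,s2)→read(s2,b5) ✗
Counterexamples (restrictor triples failing the scope): 4.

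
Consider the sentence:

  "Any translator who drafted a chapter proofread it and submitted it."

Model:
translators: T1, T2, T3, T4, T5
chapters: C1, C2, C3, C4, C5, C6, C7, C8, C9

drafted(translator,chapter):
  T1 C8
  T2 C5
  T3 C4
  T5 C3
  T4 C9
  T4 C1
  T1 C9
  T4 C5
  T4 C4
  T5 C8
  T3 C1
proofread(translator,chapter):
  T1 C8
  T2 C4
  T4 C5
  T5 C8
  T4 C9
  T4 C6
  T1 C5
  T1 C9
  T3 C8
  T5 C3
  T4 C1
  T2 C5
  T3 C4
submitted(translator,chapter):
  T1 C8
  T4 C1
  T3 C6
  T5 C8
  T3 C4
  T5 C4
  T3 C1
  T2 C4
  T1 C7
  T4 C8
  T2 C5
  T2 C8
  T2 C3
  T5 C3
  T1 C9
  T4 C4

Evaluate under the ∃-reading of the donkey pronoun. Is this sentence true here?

True

"it" takes "a chapter" as antecedent — a donkey pronoun bound across the clause boundary.
Weak reading: every translator t with some drafted-chapter has at least one drafted-chapter c such that proofread(t,c) ∧ submitted(t,c).
Per translator: T1:✓  T2:✓  T3:✓  T4:✓  T5:✓
Every translator in the restrictor has a witness.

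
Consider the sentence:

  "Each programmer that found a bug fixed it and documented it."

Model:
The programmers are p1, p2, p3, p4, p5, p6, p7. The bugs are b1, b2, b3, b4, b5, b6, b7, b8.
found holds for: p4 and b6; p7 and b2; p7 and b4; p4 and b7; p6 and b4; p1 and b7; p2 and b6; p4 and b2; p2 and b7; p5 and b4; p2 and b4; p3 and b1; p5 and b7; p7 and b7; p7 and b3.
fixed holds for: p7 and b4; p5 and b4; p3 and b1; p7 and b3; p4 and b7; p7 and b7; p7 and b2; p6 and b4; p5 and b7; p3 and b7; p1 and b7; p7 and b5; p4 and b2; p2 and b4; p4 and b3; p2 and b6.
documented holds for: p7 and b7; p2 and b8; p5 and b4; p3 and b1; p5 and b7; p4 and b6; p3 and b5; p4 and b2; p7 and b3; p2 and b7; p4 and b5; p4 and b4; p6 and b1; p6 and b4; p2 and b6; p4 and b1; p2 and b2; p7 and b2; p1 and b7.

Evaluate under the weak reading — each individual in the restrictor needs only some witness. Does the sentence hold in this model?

"it" takes "a bug" as antecedent — a donkey pronoun bound across the clause boundary.
Weak reading: every programmer p with some found-bug has at least one found-bug b such that fixed(p,b) ∧ documented(p,b).
Per programmer: p1:✓  p2:✓  p3:✓  p4:✓  p5:✓  p6:✓  p7:✓
Every programmer in the restrictor has a witness.

True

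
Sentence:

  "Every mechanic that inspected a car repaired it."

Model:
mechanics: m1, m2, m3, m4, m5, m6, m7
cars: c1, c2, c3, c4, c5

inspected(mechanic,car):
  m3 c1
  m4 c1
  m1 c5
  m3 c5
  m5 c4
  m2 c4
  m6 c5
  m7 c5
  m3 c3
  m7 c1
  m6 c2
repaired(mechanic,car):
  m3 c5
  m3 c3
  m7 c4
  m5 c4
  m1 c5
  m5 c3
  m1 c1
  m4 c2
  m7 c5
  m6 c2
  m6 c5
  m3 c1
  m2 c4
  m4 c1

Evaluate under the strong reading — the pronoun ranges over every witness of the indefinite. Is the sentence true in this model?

False

"it" takes "a car" as antecedent — a donkey pronoun bound across the clause boundary.
Strong reading: for every (m,c) with inspected(m,c), repaired(m,c).
Restrictor pairs: (m1,c5) ✓  (m2,c4) ✓  (m3,c1) ✓  (m3,c3) ✓  (m3,c5) ✓  (m4,c1) ✓  (m5,c4) ✓  (m6,c2) ✓  (m6,c5) ✓  (m7,c1) ✗  (m7,c5) ✓
Counterexample: (m7,c1) is in inspected but fails the scope.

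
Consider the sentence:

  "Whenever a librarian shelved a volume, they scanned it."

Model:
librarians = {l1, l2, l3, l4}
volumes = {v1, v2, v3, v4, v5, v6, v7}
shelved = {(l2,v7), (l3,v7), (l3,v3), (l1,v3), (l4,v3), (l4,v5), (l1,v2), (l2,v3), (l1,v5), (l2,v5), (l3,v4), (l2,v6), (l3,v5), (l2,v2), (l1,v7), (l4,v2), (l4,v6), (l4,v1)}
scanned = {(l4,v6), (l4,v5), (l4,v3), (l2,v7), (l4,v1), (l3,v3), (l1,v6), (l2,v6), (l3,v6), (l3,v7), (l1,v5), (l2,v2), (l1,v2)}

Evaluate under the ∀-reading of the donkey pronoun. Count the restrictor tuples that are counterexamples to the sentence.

7

"it" takes "a volume" as antecedent — a donkey pronoun bound across the clause boundary.
Strong reading: for every (l,v) with shelved(l,v), scanned(l,v).
Restrictor pairs: (l1,v2) ✓  (l1,v3) ✗  (l1,v5) ✓  (l1,v7) ✗  (l2,v2) ✓  (l2,v3) ✗  (l2,v5) ✗  (l2,v6) ✓  (l2,v7) ✓  (l3,v3) ✓  (l3,v4) ✗  (l3,v5) ✗  (l3,v7) ✓  (l4,v1) ✓  (l4,v2) ✗  (l4,v3) ✓  (l4,v5) ✓  (l4,v6) ✓
Counterexamples (restrictor pairs failing the scope): 7.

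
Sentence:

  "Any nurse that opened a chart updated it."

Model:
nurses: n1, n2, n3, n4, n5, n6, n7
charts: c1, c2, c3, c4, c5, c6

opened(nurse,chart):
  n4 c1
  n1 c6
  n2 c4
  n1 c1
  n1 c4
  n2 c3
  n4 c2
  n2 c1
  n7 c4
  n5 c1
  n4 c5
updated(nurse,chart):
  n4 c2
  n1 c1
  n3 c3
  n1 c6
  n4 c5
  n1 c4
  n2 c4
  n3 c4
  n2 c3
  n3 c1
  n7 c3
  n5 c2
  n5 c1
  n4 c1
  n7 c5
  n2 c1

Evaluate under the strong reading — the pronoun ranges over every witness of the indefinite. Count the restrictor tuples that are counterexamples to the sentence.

1

"it" takes "a chart" as antecedent — a donkey pronoun bound across the clause boundary.
Strong reading: for every (n,c) with opened(n,c), updated(n,c).
Restrictor pairs: (n1,c1) ✓  (n1,c4) ✓  (n1,c6) ✓  (n2,c1) ✓  (n2,c3) ✓  (n2,c4) ✓  (n4,c1) ✓  (n4,c2) ✓  (n4,c5) ✓  (n5,c1) ✓  (n7,c4) ✗
Counterexamples (restrictor pairs failing the scope): 1.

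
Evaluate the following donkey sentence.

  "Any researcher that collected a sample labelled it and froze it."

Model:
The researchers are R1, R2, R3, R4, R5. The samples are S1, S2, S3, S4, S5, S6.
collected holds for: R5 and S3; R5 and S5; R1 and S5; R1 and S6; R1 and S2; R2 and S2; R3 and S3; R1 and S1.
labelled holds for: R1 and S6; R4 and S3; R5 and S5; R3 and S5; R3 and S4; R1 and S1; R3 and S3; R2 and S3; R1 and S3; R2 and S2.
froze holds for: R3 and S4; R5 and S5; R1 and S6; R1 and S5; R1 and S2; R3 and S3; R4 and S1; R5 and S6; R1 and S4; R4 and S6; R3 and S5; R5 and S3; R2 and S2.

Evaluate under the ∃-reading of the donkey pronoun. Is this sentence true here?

"it" takes "a sample" as antecedent — a donkey pronoun bound across the clause boundary.
Weak reading: every researcher r with some collected-sample has at least one collected-sample s such that labelled(r,s) ∧ froze(r,s).
Per researcher: R1:✓  R2:✓  R3:✓  R5:✓
Every researcher in the restrictor has a witness.

True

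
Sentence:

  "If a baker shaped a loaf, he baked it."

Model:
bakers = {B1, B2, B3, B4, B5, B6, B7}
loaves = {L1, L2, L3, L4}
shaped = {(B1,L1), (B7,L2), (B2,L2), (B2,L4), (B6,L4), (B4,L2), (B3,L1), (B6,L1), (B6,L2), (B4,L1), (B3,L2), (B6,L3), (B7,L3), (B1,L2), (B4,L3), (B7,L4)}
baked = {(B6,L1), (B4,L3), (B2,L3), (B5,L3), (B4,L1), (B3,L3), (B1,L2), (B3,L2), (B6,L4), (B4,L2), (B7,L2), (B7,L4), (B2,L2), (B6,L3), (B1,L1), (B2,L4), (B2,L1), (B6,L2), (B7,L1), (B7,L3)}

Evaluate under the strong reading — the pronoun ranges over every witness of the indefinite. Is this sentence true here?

False

"it" takes "a loaf" as antecedent — a donkey pronoun bound across the clause boundary.
Strong reading: for every (b,l) with shaped(b,l), baked(b,l).
Restrictor pairs: (B1,L1) ✓  (B1,L2) ✓  (B2,L2) ✓  (B2,L4) ✓  (B3,L1) ✗  (B3,L2) ✓  (B4,L1) ✓  (B4,L2) ✓  (B4,L3) ✓  (B6,L1) ✓  (B6,L2) ✓  (B6,L3) ✓  (B6,L4) ✓  (B7,L2) ✓  (B7,L3) ✓  (B7,L4) ✓
Counterexample: (B3,L1) is in shaped but fails the scope.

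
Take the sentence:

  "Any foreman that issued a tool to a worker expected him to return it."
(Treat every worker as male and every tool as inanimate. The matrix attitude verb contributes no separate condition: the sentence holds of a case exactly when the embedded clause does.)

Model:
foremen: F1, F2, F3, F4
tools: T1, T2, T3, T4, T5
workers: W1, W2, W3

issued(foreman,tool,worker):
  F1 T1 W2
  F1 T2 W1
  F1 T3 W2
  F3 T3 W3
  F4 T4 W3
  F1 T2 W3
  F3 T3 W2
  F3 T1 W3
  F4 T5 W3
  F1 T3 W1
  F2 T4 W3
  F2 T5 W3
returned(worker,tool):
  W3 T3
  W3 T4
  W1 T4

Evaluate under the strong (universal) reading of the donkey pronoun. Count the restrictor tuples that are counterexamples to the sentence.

"him" takes "a worker" as antecedent and "it" takes "a tool"; both are donkey pronouns co-varying with the restrictor.
Strong reading: for every (f,t,w) with issued(f,t,w), returned(w,t).
Restrictor triples: (F1,T1,W2)→returned(W2,T1) ✗  (F1,T2,W1)→returned(W1,T2) ✗  (F1,T2,W3)→returned(W3,T2) ✗  (F1,T3,W1)→returned(W1,T3) ✗  (F1,T3,W2)→returned(W2,T3) ✗  (F2,T4,W3)→returned(W3,T4) ✓  (F2,T5,W3)→returned(W3,T5) ✗  (F3,T1,W3)→returned(W3,T1) ✗  (F3,T3,W2)→returned(W2,T3) ✗  (F3,T3,W3)→returned(W3,T3) ✓  (F4,T4,W3)→returned(W3,T4) ✓  (F4,T5,W3)→returned(W3,T5) ✗
Counterexamples (restrictor triples failing the scope): 9.

9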